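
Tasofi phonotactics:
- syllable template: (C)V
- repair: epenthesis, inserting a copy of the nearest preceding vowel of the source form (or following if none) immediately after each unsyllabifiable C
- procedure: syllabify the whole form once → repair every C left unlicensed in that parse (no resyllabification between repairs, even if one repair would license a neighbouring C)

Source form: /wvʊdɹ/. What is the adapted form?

wʊvʊdʊɹʊ

The consonants /w/, /d/, /ɹ/ cannot be parsed into a legal (C)V syllable (no codas are permitted; onsets are limited to one consonant).
Inserting the epenthetic vowel yields /w/ → /wʊ/, /d/ → /dʊ/, /ɹ/ → /ɹʊ/.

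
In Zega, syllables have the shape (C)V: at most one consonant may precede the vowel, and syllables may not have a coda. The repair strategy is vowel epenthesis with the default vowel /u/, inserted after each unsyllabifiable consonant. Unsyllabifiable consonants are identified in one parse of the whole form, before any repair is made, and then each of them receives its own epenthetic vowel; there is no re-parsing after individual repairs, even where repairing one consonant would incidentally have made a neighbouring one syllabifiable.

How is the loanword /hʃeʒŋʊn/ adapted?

Under (C)V, the unsyllabifiable consonants are /h/, /ʒ/, /n/ (no codas are permitted; onsets are limited to one consonant).
Each unlicensed consonant becomes the onset of a new syllable: /h/ → /hu/, /ʒ/ → /ʒu/, /n/ → /nu/.

huʃeʒuŋʊnu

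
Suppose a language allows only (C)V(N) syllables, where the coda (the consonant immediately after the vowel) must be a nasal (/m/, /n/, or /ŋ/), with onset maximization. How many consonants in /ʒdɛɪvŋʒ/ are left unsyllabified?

The consonants /ʒ/, /v/, /ŋ/, /ʒ/ cannot be parsed into a legal (C)V(N) syllable (only a nasal (/m/, /n/, or /ŋ/) is licensed in coda position; onsets are limited to one consonant).

4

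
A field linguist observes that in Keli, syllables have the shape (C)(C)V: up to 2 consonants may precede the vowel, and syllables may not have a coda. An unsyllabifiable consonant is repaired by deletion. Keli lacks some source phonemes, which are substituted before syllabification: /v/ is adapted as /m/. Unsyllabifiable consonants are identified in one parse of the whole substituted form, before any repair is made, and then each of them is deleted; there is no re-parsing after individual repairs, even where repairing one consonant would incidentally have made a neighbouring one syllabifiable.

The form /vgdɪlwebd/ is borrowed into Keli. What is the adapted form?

gdɪlwe

Substitution: /v/ → /m/, giving /mgdɪlwebd/.
Under (C)(C)V, the unsyllabifiable consonants are /m/, /b/, /d/ (no codas are permitted; onsets may contain at most 2 consonants).
Deleting the stranded consonants removes /m/, /b/, /d/.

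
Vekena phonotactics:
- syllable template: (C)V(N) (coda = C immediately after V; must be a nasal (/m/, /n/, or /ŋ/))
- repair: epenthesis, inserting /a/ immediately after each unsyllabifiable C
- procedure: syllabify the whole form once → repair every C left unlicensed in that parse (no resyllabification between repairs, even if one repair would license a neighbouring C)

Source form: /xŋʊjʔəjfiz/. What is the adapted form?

xaŋʊjaʔəjafiza

Under (C)V(N), the unsyllabifiable consonants are /x/, /j/, /j/, /z/ (only a nasal (/m/, /n/, or /ŋ/) is licensed in coda position; onsets are limited to one consonant).
Epenthesis after each stranded consonant: /x/ → /xa/, /j/ → /ja/, /j/ → /ja/, /z/ → /za/.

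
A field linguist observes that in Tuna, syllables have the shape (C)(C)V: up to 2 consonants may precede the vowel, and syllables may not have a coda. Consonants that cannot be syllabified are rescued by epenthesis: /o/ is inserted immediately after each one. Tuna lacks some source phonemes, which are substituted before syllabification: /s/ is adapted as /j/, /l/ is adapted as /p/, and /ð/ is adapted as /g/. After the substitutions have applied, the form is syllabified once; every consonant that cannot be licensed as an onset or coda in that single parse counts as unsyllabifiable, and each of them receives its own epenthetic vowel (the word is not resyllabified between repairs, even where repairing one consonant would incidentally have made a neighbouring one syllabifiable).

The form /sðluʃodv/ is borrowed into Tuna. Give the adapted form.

Substitution: /s/ → /j/, /ð/ → /g/, /l/ → /p/, giving /jgpuʃodv/.
Under (C)(C)V, the unsyllabifiable consonants are /j/, /d/, /v/ (no codas are permitted; onsets may contain at most 2 consonants).
Epenthesis after each stranded consonant: /j/ → /jo/, /d/ → /do/, /v/ → /vo/.

jogpuʃodovo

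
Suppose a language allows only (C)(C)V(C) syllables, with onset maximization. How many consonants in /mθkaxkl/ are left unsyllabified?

Syllabifying with onset maximization leaves /m/, /k/, /l/ stranded (at most one coda consonant is licensed; onsets may contain at most 2 consonants).

3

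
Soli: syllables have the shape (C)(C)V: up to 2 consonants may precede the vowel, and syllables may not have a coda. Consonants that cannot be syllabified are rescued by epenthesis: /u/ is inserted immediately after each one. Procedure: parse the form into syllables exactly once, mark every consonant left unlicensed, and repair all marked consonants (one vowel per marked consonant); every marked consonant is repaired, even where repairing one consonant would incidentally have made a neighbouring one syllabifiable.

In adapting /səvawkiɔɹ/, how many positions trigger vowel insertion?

The unsyllabifiable consonants are /ɹ/; each receives one epenthetic vowel.

1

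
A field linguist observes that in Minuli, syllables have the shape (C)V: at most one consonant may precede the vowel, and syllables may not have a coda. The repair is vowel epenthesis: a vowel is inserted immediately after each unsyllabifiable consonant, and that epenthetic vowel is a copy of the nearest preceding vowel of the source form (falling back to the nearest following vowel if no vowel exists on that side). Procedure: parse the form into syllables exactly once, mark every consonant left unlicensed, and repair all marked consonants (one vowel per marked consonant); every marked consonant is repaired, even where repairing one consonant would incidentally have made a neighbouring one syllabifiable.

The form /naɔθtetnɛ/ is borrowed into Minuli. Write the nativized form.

naɔθɔtetenɛ

Under (C)V, the unsyllabifiable consonants are /θ/, /t/ (no codas are permitted; onsets are limited to one consonant).
Epenthesis after each stranded consonant: /θ/ → /θɔ/, /t/ → /te/.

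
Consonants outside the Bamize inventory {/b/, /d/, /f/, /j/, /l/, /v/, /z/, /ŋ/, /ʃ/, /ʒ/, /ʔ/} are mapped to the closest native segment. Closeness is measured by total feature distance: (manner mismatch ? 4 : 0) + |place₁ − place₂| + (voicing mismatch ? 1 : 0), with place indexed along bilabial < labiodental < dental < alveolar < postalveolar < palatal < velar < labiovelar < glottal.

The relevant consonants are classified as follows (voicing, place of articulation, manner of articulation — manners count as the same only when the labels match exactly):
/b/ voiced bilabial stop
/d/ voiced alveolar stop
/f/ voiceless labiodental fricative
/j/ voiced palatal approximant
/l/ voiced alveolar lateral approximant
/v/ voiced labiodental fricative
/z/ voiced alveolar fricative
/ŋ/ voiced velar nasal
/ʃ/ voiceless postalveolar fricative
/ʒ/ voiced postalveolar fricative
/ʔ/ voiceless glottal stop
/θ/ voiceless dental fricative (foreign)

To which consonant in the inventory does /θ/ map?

/f/ is closest: same manner (fricative), place distance 1 (dental→labiodental), same voicing; total 1. Next closest is /v/ at distance 2.

f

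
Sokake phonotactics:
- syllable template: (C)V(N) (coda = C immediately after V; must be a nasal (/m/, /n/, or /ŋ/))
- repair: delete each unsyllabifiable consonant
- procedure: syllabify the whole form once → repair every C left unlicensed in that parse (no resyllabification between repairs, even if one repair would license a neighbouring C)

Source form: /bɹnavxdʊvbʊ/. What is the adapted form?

nadʊbʊ

The consonants /b/, /ɹ/, /v/, /x/, /v/ cannot be parsed into a legal (C)V(N) syllable (only a nasal (/m/, /n/, or /ŋ/) is licensed in coda position; onsets are limited to one consonant).
Deleting the stranded consonants removes /b/, /ɹ/, /v/, /x/, /v/.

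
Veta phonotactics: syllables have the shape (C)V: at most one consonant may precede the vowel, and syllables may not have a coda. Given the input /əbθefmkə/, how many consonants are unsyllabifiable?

Syllabifying with onset maximization leaves /b/, /f/, /m/ stranded (no codas are permitted; onsets are limited to one consonant).

3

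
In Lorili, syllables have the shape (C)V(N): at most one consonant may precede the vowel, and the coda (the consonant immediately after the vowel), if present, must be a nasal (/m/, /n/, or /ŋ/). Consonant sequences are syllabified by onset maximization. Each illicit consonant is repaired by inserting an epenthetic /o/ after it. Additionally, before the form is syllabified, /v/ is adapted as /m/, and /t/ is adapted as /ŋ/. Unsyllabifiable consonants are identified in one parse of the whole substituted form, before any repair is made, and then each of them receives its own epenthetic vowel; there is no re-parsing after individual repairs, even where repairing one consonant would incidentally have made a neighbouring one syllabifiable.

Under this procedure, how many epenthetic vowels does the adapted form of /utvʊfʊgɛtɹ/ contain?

1

After substitution the input is /uŋmʊfʊgɛŋɹ/.
The unsyllabifiable consonants are /ɹ/; each receives one epenthetic vowel.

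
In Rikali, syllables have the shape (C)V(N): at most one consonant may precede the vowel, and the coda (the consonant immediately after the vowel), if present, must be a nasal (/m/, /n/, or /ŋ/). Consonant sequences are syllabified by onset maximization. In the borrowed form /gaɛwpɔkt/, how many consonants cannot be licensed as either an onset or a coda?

The consonants /w/, /k/, /t/ cannot be parsed into a legal (C)V(N) syllable (only a nasal (/m/, /n/, or /ŋ/) is licensed in coda position; onsets are limited to one consonant).

3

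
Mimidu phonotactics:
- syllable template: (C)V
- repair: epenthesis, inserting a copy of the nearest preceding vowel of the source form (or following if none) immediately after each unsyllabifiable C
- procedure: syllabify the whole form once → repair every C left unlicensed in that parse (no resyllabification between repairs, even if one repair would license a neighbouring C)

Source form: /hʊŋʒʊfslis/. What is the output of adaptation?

hʊŋʊʒʊfʊsʊlisi

Syllabifying with onset maximization leaves /ŋ/, /f/, /s/, /s/ stranded (no codas are permitted; onsets are limited to one consonant).
Each unlicensed consonant becomes the onset of a new syllable: /ŋ/ → /ŋʊ/, /f/ → /fʊ/, /s/ → /sʊ/, /s/ → /si/.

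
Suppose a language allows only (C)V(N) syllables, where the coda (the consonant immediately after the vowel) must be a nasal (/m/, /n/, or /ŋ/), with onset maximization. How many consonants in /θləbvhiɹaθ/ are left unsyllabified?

The consonants /θ/, /b/, /v/, /θ/ cannot be parsed into a legal (C)V(N) syllable (only a nasal (/m/, /n/, or /ŋ/) is licensed in coda position; onsets are limited to one consonant).

4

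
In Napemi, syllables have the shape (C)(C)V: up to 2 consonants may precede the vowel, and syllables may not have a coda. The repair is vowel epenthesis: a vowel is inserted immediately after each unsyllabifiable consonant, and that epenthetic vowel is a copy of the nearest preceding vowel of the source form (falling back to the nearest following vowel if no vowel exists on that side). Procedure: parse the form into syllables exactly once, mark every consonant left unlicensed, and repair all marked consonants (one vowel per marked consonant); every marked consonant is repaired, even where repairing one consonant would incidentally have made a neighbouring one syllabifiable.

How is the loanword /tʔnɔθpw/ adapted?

tɔʔnɔθɔpɔwɔ

The consonants /t/, /θ/, /p/, /w/ cannot be parsed into a legal (C)(C)V syllable (no codas are permitted; onsets may contain at most 2 consonants).
Inserting the epenthetic vowel yields /t/ → /tɔ/, /θ/ → /θɔ/, /p/ → /pɔ/, /w/ → /wɔ/.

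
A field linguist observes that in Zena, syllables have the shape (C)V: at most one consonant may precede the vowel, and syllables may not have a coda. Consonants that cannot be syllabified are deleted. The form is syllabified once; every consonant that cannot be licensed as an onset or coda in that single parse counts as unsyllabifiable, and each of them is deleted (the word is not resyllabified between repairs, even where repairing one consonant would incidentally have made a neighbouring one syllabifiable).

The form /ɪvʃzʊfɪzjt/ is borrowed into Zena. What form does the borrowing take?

The consonants /v/, /ʃ/, /z/, /j/, /t/ cannot be parsed into a legal (C)V syllable (no codas are permitted; onsets are limited to one consonant).
Each unlicensed consonant is deleted: /v/, /ʃ/, /z/, /j/, /t/.

ɪzʊfɪ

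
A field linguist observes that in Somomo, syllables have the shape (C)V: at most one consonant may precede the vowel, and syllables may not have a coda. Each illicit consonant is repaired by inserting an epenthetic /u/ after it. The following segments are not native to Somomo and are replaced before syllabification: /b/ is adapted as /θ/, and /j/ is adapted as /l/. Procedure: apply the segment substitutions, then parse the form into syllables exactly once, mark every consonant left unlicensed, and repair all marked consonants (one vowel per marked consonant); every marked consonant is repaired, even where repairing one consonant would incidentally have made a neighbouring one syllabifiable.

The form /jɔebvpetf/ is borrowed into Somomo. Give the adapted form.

lɔeθuvupetufu

Substitution: /j/ → /l/, /b/ → /θ/, giving /lɔeθvpetf/.
The consonants /θ/, /v/, /t/, /f/ cannot be parsed into a legal (C)V syllable (no codas are permitted; onsets are limited to one consonant).
Inserting the epenthetic vowel yields /θ/ → /θu/, /v/ → /vu/, /t/ → /tu/, /f/ → /fu/.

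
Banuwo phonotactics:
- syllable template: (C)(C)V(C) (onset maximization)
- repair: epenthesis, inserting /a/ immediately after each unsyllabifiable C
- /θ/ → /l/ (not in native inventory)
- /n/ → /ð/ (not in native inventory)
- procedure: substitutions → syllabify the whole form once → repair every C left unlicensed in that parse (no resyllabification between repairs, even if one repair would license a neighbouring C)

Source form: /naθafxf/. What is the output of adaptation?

ðalafxafa

Substitution: /n/ → /ð/, /θ/ → /l/, giving /ðalafxf/.
The consonants /x/, /f/ cannot be parsed into a legal (C)(C)V(C) syllable (at most one coda consonant is licensed; onsets may contain at most 2 consonants).
Epenthesis after each stranded consonant: /x/ → /xa/, /f/ → /fa/.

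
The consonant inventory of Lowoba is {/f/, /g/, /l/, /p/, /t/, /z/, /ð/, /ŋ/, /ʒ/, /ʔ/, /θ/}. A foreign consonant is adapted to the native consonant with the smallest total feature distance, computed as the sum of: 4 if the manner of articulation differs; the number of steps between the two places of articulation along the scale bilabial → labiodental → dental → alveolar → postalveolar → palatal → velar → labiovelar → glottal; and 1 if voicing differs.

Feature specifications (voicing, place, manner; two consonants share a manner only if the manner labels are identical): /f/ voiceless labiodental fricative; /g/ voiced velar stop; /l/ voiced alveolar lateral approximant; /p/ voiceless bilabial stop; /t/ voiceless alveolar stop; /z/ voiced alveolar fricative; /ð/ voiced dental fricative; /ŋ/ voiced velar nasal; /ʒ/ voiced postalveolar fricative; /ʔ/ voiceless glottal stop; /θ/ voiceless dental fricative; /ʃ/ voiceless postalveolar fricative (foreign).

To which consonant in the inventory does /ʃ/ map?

ʒ

/ʒ/ is closest: same manner (fricative), place distance 0 (postalveolar→postalveolar), voicing differs (+1); total 1. Next closest is /z/ at distance 2.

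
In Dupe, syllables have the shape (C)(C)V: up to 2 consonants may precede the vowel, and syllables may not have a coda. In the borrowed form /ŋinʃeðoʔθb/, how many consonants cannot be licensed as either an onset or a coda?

Under (C)(C)V, the unsyllabifiable consonants are /ʔ/, /θ/, /b/ (no codas are permitted; onsets may contain at most 2 consonants).

3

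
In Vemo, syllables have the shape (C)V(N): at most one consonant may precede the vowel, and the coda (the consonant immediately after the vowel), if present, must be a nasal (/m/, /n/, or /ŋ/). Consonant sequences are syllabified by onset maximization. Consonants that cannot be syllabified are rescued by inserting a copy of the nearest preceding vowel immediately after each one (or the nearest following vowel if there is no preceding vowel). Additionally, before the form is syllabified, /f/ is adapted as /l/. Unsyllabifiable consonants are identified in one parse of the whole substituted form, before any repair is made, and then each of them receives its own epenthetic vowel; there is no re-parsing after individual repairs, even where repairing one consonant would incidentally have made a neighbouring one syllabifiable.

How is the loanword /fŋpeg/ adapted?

Substitution: /f/ → /l/, giving /lŋpeg/.
Under (C)V(N), the unsyllabifiable consonants are /l/, /ŋ/, /g/ (only a nasal (/m/, /n/, or /ŋ/) is licensed in coda position; onsets are limited to one consonant).
Epenthesis after each stranded consonant: /l/ → /le/, /ŋ/ → /ŋe/, /g/ → /ge/.

leŋepege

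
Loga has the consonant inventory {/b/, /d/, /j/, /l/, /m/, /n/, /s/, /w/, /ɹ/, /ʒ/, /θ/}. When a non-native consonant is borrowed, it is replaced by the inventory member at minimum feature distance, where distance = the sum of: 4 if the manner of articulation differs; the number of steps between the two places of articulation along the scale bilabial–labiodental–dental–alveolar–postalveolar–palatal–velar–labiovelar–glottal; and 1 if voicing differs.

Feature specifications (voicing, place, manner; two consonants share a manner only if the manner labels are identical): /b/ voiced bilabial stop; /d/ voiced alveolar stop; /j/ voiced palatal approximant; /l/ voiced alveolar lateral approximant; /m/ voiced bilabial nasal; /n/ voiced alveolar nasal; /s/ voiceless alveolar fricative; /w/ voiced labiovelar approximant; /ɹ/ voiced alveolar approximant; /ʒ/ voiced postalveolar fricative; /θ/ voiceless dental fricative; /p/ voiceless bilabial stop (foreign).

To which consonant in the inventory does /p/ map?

/b/ is closest: same manner (stop), place distance 0 (bilabial→bilabial), voicing differs (+1); total 1. Next closest is /d/ at distance 4.

b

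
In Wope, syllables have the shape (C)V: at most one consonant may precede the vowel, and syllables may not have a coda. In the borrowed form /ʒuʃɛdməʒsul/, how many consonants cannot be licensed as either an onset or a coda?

Under (C)V, the unsyllabifiable consonants are /d/, /ʒ/, /l/ (no codas are permitted; onsets are limited to one consonant).

3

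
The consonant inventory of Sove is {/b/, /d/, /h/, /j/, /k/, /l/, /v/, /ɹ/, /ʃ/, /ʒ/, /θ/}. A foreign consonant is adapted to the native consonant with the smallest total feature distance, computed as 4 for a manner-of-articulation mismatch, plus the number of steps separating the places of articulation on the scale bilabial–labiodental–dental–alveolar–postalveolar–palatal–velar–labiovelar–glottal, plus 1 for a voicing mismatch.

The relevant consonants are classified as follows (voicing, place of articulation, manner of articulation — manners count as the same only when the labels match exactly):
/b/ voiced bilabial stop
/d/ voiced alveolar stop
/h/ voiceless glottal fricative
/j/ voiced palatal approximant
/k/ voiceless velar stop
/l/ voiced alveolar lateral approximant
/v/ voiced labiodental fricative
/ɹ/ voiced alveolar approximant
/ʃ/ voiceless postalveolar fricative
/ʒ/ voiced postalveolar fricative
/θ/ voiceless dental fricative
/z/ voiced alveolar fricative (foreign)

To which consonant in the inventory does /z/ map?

ʒ

/ʒ/ is closest: same manner (fricative), place distance 1 (alveolar→postalveolar), same voicing; total 1. Next closest is /v/ at distance 2.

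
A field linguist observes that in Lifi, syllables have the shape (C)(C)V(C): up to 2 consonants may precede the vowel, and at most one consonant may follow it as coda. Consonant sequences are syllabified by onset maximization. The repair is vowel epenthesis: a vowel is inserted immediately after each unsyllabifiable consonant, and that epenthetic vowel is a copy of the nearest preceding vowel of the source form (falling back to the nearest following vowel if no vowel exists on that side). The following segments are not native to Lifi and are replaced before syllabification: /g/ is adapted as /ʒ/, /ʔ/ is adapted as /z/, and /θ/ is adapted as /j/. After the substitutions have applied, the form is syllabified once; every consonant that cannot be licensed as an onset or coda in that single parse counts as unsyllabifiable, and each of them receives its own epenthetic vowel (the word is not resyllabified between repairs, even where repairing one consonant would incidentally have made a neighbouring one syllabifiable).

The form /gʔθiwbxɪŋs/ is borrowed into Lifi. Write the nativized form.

Substitution: /g/ → /ʒ/, /ʔ/ → /z/, /θ/ → /j/, giving /ʒzjiwbxɪŋs/.
Syllabifying with onset maximization leaves /ʒ/, /s/ stranded (at most one coda consonant is licensed; onsets may contain at most 2 consonants).
Inserting the epenthetic vowel yields /ʒ/ → /ʒi/, /s/ → /sɪ/.

ʒizjiwbxɪŋsɪ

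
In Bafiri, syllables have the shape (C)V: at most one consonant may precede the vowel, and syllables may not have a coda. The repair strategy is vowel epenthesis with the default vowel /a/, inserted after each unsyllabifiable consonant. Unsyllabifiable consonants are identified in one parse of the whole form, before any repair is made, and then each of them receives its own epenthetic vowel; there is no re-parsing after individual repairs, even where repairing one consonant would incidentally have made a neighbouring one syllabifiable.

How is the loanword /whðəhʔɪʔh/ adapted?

Syllabifying with onset maximization leaves /w/, /h/, /h/, /ʔ/, /h/ stranded (no codas are permitted; onsets are limited to one consonant).
Epenthesis after each stranded consonant: /w/ → /wa/, /h/ → /ha/, /h/ → /ha/, /ʔ/ → /ʔa/, /h/ → /ha/.

wahaðəhaʔɪʔaha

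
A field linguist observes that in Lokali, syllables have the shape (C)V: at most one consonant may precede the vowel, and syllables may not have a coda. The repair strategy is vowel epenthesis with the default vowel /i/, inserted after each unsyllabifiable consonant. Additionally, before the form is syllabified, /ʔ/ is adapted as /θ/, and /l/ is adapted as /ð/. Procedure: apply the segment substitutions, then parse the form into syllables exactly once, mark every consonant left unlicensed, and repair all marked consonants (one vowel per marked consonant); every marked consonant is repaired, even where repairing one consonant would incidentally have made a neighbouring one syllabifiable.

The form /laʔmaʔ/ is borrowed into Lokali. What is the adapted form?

Substitution: /l/ → /ð/, /ʔ/ → /θ/, giving /ðaθmaθ/.
Under (C)V, the unsyllabifiable consonants are /θ/, /θ/ (no codas are permitted; onsets are limited to one consonant).
Inserting the epenthetic vowel yields /θ/ → /θi/, /θ/ → /θi/.

ðaθimaθi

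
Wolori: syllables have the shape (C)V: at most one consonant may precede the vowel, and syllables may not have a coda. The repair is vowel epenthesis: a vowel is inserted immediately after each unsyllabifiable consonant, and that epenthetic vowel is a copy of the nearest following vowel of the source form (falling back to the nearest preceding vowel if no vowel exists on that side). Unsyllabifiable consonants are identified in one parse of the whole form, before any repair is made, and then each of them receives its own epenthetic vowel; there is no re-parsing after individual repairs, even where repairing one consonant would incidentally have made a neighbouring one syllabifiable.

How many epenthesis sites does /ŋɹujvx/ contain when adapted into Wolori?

4

The unsyllabifiable consonants are /ŋ/, /j/, /v/, /x/; each receives one epenthetic vowel.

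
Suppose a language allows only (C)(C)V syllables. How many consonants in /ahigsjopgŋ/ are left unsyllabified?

The consonants /g/, /p/, /g/, /ŋ/ cannot be parsed into a legal (C)(C)V syllable (no codas are permitted; onsets may contain at most 2 consonants).

4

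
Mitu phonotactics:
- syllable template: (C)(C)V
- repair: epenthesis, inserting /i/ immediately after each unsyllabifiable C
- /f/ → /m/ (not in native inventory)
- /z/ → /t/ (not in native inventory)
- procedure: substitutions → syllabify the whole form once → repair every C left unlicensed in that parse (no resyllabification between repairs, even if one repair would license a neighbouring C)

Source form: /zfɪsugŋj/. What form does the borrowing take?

Substitution: /z/ → /t/, /f/ → /m/, giving /tmɪsugŋj/.
The consonants /g/, /ŋ/, /j/ cannot be parsed into a legal (C)(C)V syllable (no codas are permitted; onsets may contain at most 2 consonants).
Each unlicensed consonant becomes the onset of a new syllable: /g/ → /gi/, /ŋ/ → /ŋi/, /j/ → /ji/.

tmɪsugiŋiji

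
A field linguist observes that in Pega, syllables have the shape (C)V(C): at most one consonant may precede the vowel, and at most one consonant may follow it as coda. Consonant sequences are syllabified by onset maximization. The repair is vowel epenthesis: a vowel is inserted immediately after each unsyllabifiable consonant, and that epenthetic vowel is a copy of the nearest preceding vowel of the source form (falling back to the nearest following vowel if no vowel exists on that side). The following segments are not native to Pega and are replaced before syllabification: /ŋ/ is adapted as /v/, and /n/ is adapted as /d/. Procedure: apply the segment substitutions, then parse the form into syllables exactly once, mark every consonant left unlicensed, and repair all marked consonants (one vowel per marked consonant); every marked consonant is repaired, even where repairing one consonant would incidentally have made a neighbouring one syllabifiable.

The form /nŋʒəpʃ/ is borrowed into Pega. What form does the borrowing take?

Substitution: /n/ → /d/, /ŋ/ → /v/, giving /dvʒəpʃ/.
Under (C)V(C), the unsyllabifiable consonants are /d/, /v/, /ʃ/ (at most one coda consonant is licensed; onsets are limited to one consonant).
Each unlicensed consonant becomes the onset of a new syllable: /d/ → /də/, /v/ → /və/, /ʃ/ → /ʃə/.

dəvəʒəpʃə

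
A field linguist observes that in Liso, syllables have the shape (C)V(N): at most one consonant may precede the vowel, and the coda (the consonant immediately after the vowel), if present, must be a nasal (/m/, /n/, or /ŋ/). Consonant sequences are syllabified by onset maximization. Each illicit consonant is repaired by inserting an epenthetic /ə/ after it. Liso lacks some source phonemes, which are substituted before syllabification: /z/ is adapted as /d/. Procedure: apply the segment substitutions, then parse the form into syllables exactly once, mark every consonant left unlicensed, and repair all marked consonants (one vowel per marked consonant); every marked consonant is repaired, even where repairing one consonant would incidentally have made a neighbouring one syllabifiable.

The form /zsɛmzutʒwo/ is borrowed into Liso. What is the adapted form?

dəsɛmdutəʒəwo

Substitution: /z/ → /d/, giving /dsɛmdutʒwo/.
Under (C)V(N), the unsyllabifiable consonants are /d/, /t/, /ʒ/ (only a nasal (/m/, /n/, or /ŋ/) is licensed in coda position; onsets are limited to one consonant).
Epenthesis after each stranded consonant: /d/ → /də/, /t/ → /tə/, /ʒ/ → /ʒə/.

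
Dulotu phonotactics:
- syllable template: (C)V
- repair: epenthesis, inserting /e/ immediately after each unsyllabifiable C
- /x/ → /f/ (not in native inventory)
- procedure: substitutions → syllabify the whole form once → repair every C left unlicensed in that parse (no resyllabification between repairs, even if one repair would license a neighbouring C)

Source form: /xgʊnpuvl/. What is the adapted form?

Substitution: /x/ → /f/, giving /fgʊnpuvl/.
Under (C)V, the unsyllabifiable consonants are /f/, /n/, /v/, /l/ (no codas are permitted; onsets are limited to one consonant).
Inserting the epenthetic vowel yields /f/ → /fe/, /n/ → /ne/, /v/ → /ve/, /l/ → /le/.

fegʊnepuvele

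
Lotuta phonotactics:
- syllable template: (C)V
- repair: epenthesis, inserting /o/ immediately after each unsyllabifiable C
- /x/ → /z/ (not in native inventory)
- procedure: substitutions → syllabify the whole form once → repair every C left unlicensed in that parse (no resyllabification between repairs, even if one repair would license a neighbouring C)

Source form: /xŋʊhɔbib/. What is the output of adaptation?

Substitution: /x/ → /z/, giving /zŋʊhɔbib/.
Syllabifying with onset maximization leaves /z/, /b/ stranded (no codas are permitted; onsets are limited to one consonant).
Epenthesis after each stranded consonant: /z/ → /zo/, /b/ → /bo/.

zoŋʊhɔbibo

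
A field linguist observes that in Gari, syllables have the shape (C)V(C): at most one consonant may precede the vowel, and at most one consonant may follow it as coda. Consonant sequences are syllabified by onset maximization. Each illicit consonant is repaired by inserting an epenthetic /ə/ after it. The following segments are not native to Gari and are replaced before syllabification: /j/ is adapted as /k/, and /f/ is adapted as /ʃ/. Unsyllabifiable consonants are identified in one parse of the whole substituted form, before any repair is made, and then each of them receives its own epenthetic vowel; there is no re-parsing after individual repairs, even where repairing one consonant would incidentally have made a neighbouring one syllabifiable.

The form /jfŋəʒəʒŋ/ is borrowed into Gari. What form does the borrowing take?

Substitution: /j/ → /k/, /f/ → /ʃ/, giving /kʃŋəʒəʒŋ/.
Syllabifying with onset maximization leaves /k/, /ʃ/, /ŋ/ stranded (at most one coda consonant is licensed; onsets are limited to one consonant).
Each unlicensed consonant becomes the onset of a new syllable: /k/ → /kə/, /ʃ/ → /ʃə/, /ŋ/ → /ŋə/.

kəʃəŋəʒəʒŋə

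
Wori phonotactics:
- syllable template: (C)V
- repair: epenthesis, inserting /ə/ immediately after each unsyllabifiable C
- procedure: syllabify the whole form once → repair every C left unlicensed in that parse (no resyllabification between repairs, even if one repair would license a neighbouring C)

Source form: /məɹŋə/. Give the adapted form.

məɹəŋə

Under (C)V, the unsyllabifiable consonants are /ɹ/ (no codas are permitted; onsets are limited to one consonant).
Inserting the epenthetic vowel yields /ɹ/ → /ɹə/.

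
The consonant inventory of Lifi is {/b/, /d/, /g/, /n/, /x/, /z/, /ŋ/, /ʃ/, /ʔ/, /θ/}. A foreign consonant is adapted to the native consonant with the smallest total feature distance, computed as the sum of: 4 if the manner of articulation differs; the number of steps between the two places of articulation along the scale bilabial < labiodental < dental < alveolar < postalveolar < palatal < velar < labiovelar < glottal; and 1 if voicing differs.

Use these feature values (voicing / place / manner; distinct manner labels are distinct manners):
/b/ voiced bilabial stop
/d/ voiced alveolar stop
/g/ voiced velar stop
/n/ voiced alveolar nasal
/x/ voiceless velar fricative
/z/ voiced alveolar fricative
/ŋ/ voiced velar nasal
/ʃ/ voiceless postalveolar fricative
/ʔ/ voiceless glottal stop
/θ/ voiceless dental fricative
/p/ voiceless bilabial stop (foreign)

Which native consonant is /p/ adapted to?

/b/ is closest: same manner (stop), place distance 0 (bilabial→bilabial), voicing differs (+1); total 1. Next closest is /d/ at distance 4.

b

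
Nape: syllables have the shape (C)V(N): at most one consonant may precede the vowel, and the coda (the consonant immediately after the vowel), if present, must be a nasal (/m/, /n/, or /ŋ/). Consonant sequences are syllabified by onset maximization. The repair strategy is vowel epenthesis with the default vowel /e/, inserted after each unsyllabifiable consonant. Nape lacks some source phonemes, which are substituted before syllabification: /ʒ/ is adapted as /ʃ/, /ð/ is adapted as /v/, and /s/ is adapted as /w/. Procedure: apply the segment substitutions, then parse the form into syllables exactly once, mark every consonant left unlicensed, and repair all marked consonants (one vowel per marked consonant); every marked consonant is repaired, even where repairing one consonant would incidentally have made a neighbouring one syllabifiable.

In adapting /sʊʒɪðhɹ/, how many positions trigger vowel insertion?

After substitution the input is /wʊʃɪvhɹ/.
The unsyllabifiable consonants are /v/, /h/, /ɹ/; each receives one epenthetic vowel.

3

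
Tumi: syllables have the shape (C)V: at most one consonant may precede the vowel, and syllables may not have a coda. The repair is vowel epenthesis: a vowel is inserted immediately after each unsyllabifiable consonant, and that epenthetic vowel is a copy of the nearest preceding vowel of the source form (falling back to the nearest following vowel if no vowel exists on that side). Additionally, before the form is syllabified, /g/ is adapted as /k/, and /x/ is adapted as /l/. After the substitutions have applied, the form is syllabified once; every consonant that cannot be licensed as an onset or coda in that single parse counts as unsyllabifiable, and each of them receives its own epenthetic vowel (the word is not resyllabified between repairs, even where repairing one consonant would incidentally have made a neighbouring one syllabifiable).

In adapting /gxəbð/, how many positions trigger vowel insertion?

After substitution the input is /kləbð/.
The unsyllabifiable consonants are /k/, /b/, /ð/; each receives one epenthetic vowel.

3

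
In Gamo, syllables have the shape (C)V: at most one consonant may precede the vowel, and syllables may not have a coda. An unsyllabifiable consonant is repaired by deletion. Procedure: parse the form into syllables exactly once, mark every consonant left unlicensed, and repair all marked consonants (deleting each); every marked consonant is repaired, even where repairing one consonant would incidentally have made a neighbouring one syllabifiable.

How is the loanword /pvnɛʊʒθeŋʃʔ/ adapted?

Under (C)V, the unsyllabifiable consonants are /p/, /v/, /ʒ/, /ŋ/, /ʃ/, /ʔ/ (no codas are permitted; onsets are limited to one consonant).
Deleting the stranded consonants removes /p/, /v/, /ʒ/, /ŋ/, /ʃ/, /ʔ/.

nɛʊθe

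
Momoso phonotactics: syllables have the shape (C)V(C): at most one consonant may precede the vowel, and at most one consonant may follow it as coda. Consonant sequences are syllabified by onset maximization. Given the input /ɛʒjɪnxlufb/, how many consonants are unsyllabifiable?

2

Under (C)V(C), the unsyllabifiable consonants are /x/, /b/ (at most one coda consonant is licensed; onsets are limited to one consonant).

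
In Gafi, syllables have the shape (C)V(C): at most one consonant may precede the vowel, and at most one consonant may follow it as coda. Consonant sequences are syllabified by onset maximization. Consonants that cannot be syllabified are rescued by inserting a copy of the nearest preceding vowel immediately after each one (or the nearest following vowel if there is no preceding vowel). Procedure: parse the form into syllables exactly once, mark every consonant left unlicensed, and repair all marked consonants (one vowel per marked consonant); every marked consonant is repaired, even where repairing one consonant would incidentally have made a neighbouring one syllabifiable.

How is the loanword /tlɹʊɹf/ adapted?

The consonants /t/, /l/, /f/ cannot be parsed into a legal (C)V(C) syllable (at most one coda consonant is licensed; onsets are limited to one consonant).
Epenthesis after each stranded consonant: /t/ → /tʊ/, /l/ → /lʊ/, /f/ → /fʊ/.

tʊlʊɹʊɹfʊ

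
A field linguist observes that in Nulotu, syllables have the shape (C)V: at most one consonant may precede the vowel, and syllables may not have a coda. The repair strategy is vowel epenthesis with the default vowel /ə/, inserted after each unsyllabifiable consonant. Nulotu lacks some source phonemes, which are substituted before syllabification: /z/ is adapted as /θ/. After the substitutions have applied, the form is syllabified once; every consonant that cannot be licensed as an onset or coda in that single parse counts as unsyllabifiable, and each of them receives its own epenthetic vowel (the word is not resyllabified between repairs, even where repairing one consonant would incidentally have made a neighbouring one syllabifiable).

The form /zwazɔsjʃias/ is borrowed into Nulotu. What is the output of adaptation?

Substitution: /z/ → /θ/, giving /θwaθɔsjʃias/.
Syllabifying with onset maximization leaves /θ/, /s/, /j/, /s/ stranded (no codas are permitted; onsets are limited to one consonant).
Epenthesis after each stranded consonant: /θ/ → /θə/, /s/ → /sə/, /j/ → /jə/, /s/ → /sə/.

θəwaθɔsəjəʃiasə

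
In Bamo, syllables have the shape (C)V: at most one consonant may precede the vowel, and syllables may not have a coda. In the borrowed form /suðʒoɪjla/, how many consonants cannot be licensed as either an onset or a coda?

Syllabifying with onset maximization leaves /ð/, /j/ stranded (no codas are permitted; onsets are limited to one consonant).

2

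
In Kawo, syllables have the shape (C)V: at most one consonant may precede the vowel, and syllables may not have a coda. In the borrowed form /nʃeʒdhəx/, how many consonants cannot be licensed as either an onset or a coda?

4

The consonants /n/, /ʒ/, /d/, /x/ cannot be parsed into a legal (C)V syllable (no codas are permitted; onsets are limited to one consonant).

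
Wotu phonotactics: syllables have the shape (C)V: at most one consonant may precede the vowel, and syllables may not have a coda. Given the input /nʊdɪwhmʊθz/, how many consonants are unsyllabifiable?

Syllabifying with onset maximization leaves /w/, /h/, /θ/, /z/ stranded (no codas are permitted; onsets are limited to one consonant).

4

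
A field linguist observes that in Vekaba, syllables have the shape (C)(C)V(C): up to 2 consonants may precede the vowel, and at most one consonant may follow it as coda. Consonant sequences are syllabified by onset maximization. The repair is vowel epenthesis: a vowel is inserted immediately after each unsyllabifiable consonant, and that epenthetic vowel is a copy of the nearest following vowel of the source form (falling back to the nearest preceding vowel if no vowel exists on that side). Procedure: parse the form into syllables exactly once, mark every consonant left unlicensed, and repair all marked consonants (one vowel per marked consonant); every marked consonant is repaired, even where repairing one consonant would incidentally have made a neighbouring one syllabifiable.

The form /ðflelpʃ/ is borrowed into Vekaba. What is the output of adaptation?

ðeflelpeʃe

Under (C)(C)V(C), the unsyllabifiable consonants are /ð/, /p/, /ʃ/ (at most one coda consonant is licensed; onsets may contain at most 2 consonants).
Inserting the epenthetic vowel yields /ð/ → /ðe/, /p/ → /pe/, /ʃ/ → /ʃe/.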